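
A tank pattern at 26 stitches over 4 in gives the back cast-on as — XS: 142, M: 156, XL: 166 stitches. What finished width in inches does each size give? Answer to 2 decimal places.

26/4 = 6.5 sts per in.
XS: 142 / 6.5 = 21.846 → 21.85 in.
M: 156 / 6.5 = 24.000 → 24.00 in.
XL: 166 / 6.5 = 25.538 → 25.54 in.

XS 21.85 inches; M 24.00 inches; XL 25.54 inches.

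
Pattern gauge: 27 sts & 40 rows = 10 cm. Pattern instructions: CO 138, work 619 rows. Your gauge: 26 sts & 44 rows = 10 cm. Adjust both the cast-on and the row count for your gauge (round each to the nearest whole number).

Stitches: 138 × 26/27 = 132.89 → 133.
Rows: 619 × 44/40 = 680.90 → 681.

Cast on 133 stitches; work 681 rows.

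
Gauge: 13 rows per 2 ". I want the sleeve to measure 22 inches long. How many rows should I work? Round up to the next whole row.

Knit 143 rows.

13 rows / 2 in = 6.5 rows per inch.
22 × 6.5 = 143.00 rows.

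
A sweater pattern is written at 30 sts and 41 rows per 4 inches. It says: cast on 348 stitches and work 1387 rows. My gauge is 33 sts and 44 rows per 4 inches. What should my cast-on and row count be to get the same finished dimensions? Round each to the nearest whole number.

Cast on 383 stitches; work 1488 rows.

Stitches: 348 × 33/30 = 382.80 → 383.
Rows: 1387 × 44/41 = 1488.49 → 1488.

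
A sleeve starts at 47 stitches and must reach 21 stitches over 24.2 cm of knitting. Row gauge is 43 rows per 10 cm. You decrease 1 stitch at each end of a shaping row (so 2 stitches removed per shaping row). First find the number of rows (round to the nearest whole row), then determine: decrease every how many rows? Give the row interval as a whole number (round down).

Decrease every 8th row.

Rows = 24.2 × 4.3 = 104.1 → 104 rows.
Stitches to remove: 26 → 13 shaping rows (at 2 st each).
104 / 13 = 8.00 → every 8 rows.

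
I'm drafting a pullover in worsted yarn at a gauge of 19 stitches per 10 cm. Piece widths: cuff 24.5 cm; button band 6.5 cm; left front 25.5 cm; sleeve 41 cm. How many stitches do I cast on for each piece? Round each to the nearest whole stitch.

cuff 47; button band 12; left front 48; sleeve 78.

Rate = 19/10 = 1.9 sts per cm.
cuff: 24.5 × 1.9 = 46.55 → 47.
button band: 6.5 × 1.9 = 12.35 → 12.
left front: 25.5 × 1.9 = 48.45 → 48.
sleeve: 41 × 1.9 = 77.90 → 78.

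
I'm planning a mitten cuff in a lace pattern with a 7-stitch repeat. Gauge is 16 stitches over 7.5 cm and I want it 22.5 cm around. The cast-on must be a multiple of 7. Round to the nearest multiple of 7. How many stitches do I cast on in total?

49 stitches.

16 / 7.5 = 2.133 sts per cm.
22.5 × 2.133 = 48.00 sts.
Nearest multiple of 7: 49.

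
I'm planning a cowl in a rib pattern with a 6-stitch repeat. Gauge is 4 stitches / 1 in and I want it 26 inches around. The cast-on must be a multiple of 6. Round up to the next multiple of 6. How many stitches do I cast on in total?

4 / 1 = 4 sts per inch.
26 × 4 = 104.00 sts.
Next multiple of 6: 108.

Cast on 108 stitches.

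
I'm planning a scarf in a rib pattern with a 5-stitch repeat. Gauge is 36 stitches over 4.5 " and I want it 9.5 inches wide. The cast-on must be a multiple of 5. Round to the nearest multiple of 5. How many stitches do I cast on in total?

36 / 4.5 = 8 sts per inch.
9.5 × 8 = 76.00 sts.
Nearest multiple of 5: 75.

Cast on 75 stitches.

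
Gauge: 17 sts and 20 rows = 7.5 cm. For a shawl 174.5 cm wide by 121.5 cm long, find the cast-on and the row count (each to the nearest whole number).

Cast on 396 stitches and work 324 rows.

Stitch gauge = 17/7.5 = 2.267 sts/cm; 174.5 × 2.267 = 395.53 → 396 sts.
Row gauge = 20/7.5 = 2.667 rows/cm; 121.5 × 2.667 = 324.00 → 324 rows.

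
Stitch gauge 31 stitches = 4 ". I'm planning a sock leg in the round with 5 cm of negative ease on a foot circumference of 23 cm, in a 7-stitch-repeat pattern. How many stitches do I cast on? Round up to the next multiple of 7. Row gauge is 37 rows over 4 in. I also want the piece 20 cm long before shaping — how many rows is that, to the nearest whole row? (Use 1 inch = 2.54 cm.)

Finished = 23 − 5 = 18 cm.
18 cm × 1/2.54 = 7.09 inches.
31/4 = 7.75 sts per in; 7.09 × 7.75 = 54.92 sts.
Next multiple of 7 → 56.
20 cm = 7.87 inches; × 9.25 = 72.83 → 73 rows.

Cast on 56 stitches; work 73 rows.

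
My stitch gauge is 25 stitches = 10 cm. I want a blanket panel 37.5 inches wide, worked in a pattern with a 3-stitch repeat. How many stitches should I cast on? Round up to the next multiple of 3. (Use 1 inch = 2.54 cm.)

37.5 in = 37.5 × 2.54 = 95.25 cm.
25 / 10 = 2.5 sts/cm.
95.25 × 2.5 = 238.12 sts.
→ 240.

CO 240 sts.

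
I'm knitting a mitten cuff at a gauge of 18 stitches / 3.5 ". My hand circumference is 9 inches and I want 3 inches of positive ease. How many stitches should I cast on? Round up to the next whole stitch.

Finished = 9 + 3 = 12 in.
18 / 3.5 = 5.143 sts per inch.
12.00 × 5.143 = 61.71 sts.
→ 62 sts.

CO 62 sts.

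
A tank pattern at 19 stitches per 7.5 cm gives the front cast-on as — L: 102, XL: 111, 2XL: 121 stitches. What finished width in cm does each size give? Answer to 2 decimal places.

19/7.5 = 2.533 sts per cm.
L: 102 / 2.533 = 40.263 → 40.26 cm.
XL: 111 / 2.533 = 43.816 → 43.82 cm.
2XL: 121 / 2.533 = 47.763 → 47.76 cm.

L 40.26 cm; XL 43.82 cm; 2XL 47.76 cm.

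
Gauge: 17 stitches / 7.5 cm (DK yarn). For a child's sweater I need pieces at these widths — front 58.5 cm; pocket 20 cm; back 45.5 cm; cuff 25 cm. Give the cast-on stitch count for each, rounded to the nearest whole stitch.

front 133; pocket 45; back 103; cuff 57.

Rate = 17/7.5 = 2.267 sts per cm.
front: 58.5 × 2.267 = 132.60 → 133.
pocket: 20 × 2.267 = 45.33 → 45.
back: 45.5 × 2.267 = 103.13 → 103.
cuff: 25 × 2.267 = 56.67 → 57.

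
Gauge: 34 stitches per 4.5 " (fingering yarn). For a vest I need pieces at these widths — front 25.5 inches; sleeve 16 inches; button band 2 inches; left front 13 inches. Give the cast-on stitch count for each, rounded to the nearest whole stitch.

front 193; sleeve 121; button band 15; left front 98.

Rate = 34/4.5 = 7.556 sts per in.
front: 25.5 × 7.556 = 192.67 → 193.
sleeve: 16 × 7.556 = 120.89 → 121.
button band: 2 × 7.556 = 15.11 → 15.
left front: 13 × 7.556 = 98.22 → 98.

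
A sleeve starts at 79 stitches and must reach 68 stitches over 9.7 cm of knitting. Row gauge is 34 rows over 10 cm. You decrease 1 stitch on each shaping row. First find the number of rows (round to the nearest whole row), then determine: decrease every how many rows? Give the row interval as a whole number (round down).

Rows = 9.7 × 3.4 = 33.0 → 33 rows.
Stitches to remove: 11 → 11 shaping rows (at 1 st each).
33 / 11 = 3.00 → every 3 rows.

Decrease every 3rd row.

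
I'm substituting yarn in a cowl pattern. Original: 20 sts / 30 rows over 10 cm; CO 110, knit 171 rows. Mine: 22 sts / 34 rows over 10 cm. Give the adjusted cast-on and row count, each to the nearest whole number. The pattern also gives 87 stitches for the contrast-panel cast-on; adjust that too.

Stitches: 110 × 22/20 = 121.00 → 121.
Rows: 171 × 34/30 = 193.80 → 194.
contrast-panel cast-on: 87 × 22/20 = 95.70 → 96.

Cast on 121 stitches; work 194 rows; contrast-panel cast-on 96 stitches.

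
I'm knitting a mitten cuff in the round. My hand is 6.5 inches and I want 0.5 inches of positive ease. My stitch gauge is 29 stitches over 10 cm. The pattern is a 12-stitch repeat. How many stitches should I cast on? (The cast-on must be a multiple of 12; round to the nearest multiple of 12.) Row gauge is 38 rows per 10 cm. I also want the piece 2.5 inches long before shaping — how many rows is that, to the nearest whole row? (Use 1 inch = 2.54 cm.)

Finished = 6.5 + 0.5 = 7 inches.
7 inches × 2.54 = 17.78 cm.
29/10 = 2.9 sts per cm; 17.78 × 2.9 = 51.56 sts.
Nearest multiple of 12 → 48.
2.5 inches = 6.35 cm; × 3.8 = 24.13 → 24 rows.

Cast on 48 stitches; work 24 rows.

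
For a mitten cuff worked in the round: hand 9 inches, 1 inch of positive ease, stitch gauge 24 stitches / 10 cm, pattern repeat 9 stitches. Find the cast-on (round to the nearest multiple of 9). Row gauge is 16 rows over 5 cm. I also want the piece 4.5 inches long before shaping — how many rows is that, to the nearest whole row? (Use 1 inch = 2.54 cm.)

Cast on 63 stitches; work 37 rows.

Finished = 9 + 1 = 10 inches.
10 inches × 2.54 = 25.40 cm.
24/10 = 2.4 sts per cm; 25.40 × 2.4 = 60.96 sts.
Nearest multiple of 9 → 63.
4.5 inches = 11.43 cm; × 3.2 = 36.58 → 37 rows.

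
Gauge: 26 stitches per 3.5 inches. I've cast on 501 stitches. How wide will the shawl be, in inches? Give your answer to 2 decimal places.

67.44 inches.

26 stitches / 3.5 inch = 7.429 stitches per inch.
501 / 7.429 = 67.442 inches.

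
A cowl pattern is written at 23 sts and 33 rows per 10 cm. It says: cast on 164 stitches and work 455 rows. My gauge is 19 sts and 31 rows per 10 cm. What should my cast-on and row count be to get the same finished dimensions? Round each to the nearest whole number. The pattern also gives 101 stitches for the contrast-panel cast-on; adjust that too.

Cast on 135 stitches; work 427 rows; contrast-panel cast-on 83 stitches.

Stitches: 164 × 19/23 = 135.48 → 135.
Rows: 455 × 31/33 = 427.42 → 427.
contrast-panel cast-on: 101 × 19/23 = 83.43 → 83.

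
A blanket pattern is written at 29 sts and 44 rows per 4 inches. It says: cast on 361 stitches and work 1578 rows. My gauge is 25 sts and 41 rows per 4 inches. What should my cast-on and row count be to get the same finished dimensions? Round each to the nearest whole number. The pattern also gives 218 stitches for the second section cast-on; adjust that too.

Stitches: 361 × 25/29 = 311.21 → 311.
Rows: 1578 × 41/44 = 1470.41 → 1470.
second section cast-on: 218 × 25/29 = 187.93 → 188.

Cast on 311 stitches; work 1470 rows; second section cast-on 188 stitches.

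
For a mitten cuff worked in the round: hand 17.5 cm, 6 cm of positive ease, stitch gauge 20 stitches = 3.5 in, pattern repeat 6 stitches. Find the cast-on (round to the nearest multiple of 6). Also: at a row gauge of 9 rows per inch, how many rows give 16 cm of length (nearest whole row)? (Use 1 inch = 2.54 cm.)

Cast on 54 stitches; work 57 rows.

Finished = 17.5 + 6 = 23.5 cm.
23.5 cm × 1/2.54 = 9.25 inches.
20/3.5 = 5.714 sts per in; 9.25 × 5.714 = 52.87 sts.
Nearest multiple of 6 → 54.
16 cm = 6.30 inches; × 9 = 56.69 → 57 rows.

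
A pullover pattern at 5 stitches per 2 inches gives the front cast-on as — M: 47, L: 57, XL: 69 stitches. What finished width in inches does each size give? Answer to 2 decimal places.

M 18.80 inches; L 22.80 inches; XL 27.60 inches.

5/2 = 2.5 sts per in.
M: 47 / 2.5 = 18.800 → 18.80 in.
L: 57 / 2.5 = 22.800 → 22.80 in.
XL: 69 / 2.5 = 27.600 → 27.60 in.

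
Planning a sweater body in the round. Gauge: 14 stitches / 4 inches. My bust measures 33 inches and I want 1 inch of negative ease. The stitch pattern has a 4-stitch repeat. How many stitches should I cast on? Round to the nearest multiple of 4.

112 stitches.

Finished = 33 − 1 = 32 inches.
14 / 4 = 3.5 sts/in.
32 × 3.5 = 112.00 sts.
Nearest multiple of 4: 112.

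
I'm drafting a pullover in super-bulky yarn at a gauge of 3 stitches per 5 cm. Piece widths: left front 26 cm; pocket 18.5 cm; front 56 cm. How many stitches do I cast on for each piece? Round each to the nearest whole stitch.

Rate = 3/5 = 0.6 sts per cm.
left front: 26 × 0.6 = 15.60 → 16.
pocket: 18.5 × 0.6 = 11.10 → 11.
front: 56 × 0.6 = 33.60 → 34.

left front 16; pocket 11; front 34.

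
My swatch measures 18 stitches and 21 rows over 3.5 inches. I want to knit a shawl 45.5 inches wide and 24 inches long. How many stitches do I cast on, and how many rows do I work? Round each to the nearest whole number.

Cast on 234 stitches and work 144 rows.

Stitch gauge = 18/3.5 = 5.143 sts/in; 45.5 × 5.143 = 234.00 → 234 sts.
Row gauge = 21/3.5 = 6 rows/in; 24 × 6 = 144.00 → 144 rows.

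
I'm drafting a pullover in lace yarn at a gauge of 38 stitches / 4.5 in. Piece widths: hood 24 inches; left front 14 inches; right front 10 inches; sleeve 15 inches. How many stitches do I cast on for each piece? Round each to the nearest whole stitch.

Rate = 38/4.5 = 8.444 sts per in.
hood: 24 × 8.444 = 202.67 → 203.
left front: 14 × 8.444 = 118.22 → 118.
right front: 10 × 8.444 = 84.44 → 84.
sleeve: 15 × 8.444 = 126.67 → 127.

hood 203; left front 118; right front 84; sleeve 127.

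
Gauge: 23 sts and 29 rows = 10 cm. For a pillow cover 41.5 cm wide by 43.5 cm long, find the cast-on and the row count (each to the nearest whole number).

Cast on 95 stitches and work 126 rows.

Stitch gauge = 23/10 = 2.3 sts/cm; 41.5 × 2.3 = 95.45 → 95 sts.
Row gauge = 29/10 = 2.9 rows/cm; 43.5 × 2.9 = 126.15 → 126 rows.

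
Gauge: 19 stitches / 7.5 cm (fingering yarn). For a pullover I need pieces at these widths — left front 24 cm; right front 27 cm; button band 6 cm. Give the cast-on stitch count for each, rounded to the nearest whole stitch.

Rate = 19/7.5 = 2.533 sts per cm.
left front: 24 × 2.533 = 60.80 → 61.
right front: 27 × 2.533 = 68.40 → 68.
button band: 6 × 2.533 = 15.20 → 15.

left front 61; right front 68; button band 15.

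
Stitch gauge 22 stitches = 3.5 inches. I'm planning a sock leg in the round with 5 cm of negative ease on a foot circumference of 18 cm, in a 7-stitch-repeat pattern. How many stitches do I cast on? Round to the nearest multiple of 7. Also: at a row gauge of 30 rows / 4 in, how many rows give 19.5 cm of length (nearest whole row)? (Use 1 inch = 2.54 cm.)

Cast on 35 stitches; work 58 rows.

Finished = 18 − 5 = 13 cm.
13 cm × 1/2.54 = 5.12 inches.
22/3.5 = 6.286 sts per in; 5.12 × 6.286 = 32.17 sts.
Nearest multiple of 7 → 35.
19.5 cm = 7.68 inches; × 7.5 = 57.58 → 58 rows.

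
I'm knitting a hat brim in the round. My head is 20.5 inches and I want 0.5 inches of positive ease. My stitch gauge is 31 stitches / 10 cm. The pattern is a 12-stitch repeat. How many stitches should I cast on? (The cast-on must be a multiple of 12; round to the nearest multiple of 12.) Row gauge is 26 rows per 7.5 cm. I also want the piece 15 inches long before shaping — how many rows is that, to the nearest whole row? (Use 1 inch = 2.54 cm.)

Finished = 20.5 + 0.5 = 21 inches.
21 inches × 2.54 = 53.34 cm.
31/10 = 3.1 sts per cm; 53.34 × 3.1 = 165.35 sts.
Nearest multiple of 12 → 168.
15 inches = 38.10 cm; × 3.467 = 132.08 → 132 rows.

Cast on 168 stitches; work 132 rows.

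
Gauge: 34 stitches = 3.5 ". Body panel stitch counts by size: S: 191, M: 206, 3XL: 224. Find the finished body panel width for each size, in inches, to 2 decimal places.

34/3.5 = 9.714 sts per in.
S: 191 / 9.714 = 19.662 → 19.66 in.
M: 206 / 9.714 = 21.206 → 21.21 in.
3XL: 224 / 9.714 = 23.059 → 23.06 in.

S 19.66 inches; M 21.21 inches; 3XL 23.06 inches.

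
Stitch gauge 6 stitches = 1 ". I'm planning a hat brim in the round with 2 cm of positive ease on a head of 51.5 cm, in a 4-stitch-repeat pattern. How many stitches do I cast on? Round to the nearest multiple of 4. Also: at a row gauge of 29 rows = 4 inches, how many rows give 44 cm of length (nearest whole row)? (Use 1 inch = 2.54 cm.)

Cast on 128 stitches; work 126 rows.

Finished = 51.5 + 2 = 53.5 cm.
53.5 cm × 1/2.54 = 21.06 inches.
6/1 = 6 sts per in; 21.06 × 6 = 126.38 sts.
Nearest multiple of 4 → 128.
44 cm = 17.32 inches; × 7.25 = 125.59 → 126 rows.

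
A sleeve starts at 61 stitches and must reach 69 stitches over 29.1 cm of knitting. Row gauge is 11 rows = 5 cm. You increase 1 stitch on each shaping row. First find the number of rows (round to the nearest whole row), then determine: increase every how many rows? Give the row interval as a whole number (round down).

Increase every 8th row.

Rows = 29.1 × 2.2 = 64.0 → 64 rows.
Stitches to add: 8 → 8 shaping rows (at 1 st each).
64 / 8 = 8.00 → every 8 rows.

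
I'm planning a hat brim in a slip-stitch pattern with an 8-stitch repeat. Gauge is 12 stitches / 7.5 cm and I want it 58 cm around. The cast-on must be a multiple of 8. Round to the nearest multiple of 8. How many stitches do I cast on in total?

12 / 7.5 = 1.6 sts per cm.
58 × 1.6 = 92.80 sts.
Nearest multiple of 8: 96.

CO 96 sts.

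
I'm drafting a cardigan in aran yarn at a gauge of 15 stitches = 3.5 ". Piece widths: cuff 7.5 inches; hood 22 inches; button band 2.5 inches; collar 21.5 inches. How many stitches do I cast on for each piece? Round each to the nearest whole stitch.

Rate = 15/3.5 = 4.286 sts per in.
cuff: 7.5 × 4.286 = 32.14 → 32.
hood: 22 × 4.286 = 94.29 → 94.
button band: 2.5 × 4.286 = 10.71 → 11.
collar: 21.5 × 4.286 = 92.14 → 92.

cuff 32; hood 94; button band 11; collar 92.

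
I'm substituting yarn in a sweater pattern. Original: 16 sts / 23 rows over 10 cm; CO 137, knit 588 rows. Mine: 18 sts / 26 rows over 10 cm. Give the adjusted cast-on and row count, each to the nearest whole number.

Stitches: 137 × 18/16 = 154.12 → 154.
Rows: 588 × 26/23 = 664.70 → 665.

Cast on 154 stitches; work 665 rows.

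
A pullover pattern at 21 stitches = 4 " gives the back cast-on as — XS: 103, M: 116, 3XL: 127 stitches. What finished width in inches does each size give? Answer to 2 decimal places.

XS 19.62 inches; M 22.10 inches; 3XL 24.19 inches.

21/4 = 5.25 sts per in.
XS: 103 / 5.25 = 19.619 → 19.62 in.
M: 116 / 5.25 = 22.095 → 22.10 in.
3XL: 127 / 5.25 = 24.190 → 24.19 in.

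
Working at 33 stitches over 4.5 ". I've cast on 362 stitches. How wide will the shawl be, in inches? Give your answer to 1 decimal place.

33 stitches / 4.5 inch = 7.333 stitches per inch.
362 / 7.333 = 49.36 inches.

49.4 inches.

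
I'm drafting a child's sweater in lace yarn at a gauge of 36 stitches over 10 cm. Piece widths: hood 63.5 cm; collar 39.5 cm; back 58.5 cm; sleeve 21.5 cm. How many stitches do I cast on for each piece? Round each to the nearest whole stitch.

hood 229; collar 142; back 211; sleeve 77.

Rate = 36/10 = 3.6 sts per cm.
hood: 63.5 × 3.6 = 228.60 → 229.
collar: 39.5 × 3.6 = 142.20 → 142.
back: 58.5 × 3.6 = 210.60 → 211.
sleeve: 21.5 × 3.6 = 77.40 → 77.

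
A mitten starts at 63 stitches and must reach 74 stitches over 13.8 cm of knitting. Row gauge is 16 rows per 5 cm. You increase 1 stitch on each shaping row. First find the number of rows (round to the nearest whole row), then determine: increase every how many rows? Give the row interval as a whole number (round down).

Rows = 13.8 × 3.2 = 44.2 → 44 rows.
Stitches to add: 11 → 11 shaping rows (at 1 st each).
44 / 11 = 4.00 → every 4 rows.

Increase every 4th row.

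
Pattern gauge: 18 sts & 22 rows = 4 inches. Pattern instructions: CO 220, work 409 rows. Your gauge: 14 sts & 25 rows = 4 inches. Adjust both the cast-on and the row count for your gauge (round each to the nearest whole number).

Cast on 171 stitches; work 465 rows.

Stitches: 220 × 14/18 = 171.11 → 171.
Rows: 409 × 25/22 = 464.77 → 465.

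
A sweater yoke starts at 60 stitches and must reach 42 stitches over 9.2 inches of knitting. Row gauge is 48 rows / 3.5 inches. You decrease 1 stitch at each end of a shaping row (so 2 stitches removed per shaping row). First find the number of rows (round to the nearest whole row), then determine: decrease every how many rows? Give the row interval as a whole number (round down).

Decrease every 14th row.

Rows = 9.2 × 13.714 = 126.2 → 126 rows.
Stitches to remove: 18 → 9 shaping rows (at 2 st each).
126 / 9 = 14.00 → every 14 rows.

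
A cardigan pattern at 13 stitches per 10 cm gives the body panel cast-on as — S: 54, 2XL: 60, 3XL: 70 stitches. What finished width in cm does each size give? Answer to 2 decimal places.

S 41.54 cm; 2XL 46.15 cm; 3XL 53.85 cm.

13/10 = 1.3 sts per cm.
S: 54 / 1.3 = 41.538 → 41.54 cm.
2XL: 60 / 1.3 = 46.154 → 46.15 cm.
3XL: 70 / 1.3 = 53.846 → 53.85 cm.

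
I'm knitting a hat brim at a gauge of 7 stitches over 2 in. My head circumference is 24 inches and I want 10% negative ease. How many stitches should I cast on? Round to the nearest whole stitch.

Finished = 24 × 0.90 = 21.60 in.
7 / 2 = 3.5 sts per inch.
21.60 × 3.5 = 75.60 sts.
→ 76 sts.

76 stitches.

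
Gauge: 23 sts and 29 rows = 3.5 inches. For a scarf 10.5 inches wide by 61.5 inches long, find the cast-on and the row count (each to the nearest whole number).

Stitch gauge = 23/3.5 = 6.571 sts/in; 10.5 × 6.571 = 69.00 → 69 sts.
Row gauge = 29/3.5 = 8.286 rows/in; 61.5 × 8.286 = 509.57 → 510 rows.

Cast on 69 stitches and work 510 rows.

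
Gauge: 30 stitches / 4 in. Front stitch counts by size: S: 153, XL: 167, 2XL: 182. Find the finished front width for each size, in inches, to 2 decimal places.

S 20.40 inches; XL 22.27 inches; 2XL 24.27 inches.

30/4 = 7.5 sts per in.
S: 153 / 7.5 = 20.400 → 20.40 in.
XL: 167 / 7.5 = 22.267 → 22.27 in.
2XL: 182 / 7.5 = 24.267 → 24.27 in.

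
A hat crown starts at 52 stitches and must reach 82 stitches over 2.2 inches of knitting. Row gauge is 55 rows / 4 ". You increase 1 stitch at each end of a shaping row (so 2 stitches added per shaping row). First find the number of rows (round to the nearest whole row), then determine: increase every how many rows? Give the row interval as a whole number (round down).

Rows = 2.2 × 13.75 = 30.3 → 30 rows.
Stitches to add: 30 → 15 shaping rows (at 2 st each).
30 / 15 = 2.00 → every 2 rows.

Increase every 2nd row.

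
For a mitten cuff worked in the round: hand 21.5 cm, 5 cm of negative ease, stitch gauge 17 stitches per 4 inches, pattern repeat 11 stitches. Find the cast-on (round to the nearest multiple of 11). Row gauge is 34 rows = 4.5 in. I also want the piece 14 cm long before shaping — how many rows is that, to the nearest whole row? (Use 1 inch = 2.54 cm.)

Finished = 21.5 − 5 = 16.5 cm.
16.5 cm × 1/2.54 = 6.50 inches.
17/4 = 4.25 sts per in; 6.50 × 4.25 = 27.61 sts.
Nearest multiple of 11 → 33.
14 cm = 5.51 inches; × 7.556 = 41.64 → 42 rows.

Cast on 33 stitches; work 42 rows.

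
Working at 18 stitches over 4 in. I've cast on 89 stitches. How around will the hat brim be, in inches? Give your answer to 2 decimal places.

19.78 inches.

18 stitches / 4 inch = 4.5 stitches per inch.
89 / 4.5 = 19.778 inches.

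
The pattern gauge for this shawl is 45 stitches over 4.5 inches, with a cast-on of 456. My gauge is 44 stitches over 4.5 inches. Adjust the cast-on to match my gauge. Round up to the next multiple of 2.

CO 446 sts.

Scale factor = 44 / 45 = 0.978.
456 × 44 / 45 = 445.87 sts.
→ 446 sts.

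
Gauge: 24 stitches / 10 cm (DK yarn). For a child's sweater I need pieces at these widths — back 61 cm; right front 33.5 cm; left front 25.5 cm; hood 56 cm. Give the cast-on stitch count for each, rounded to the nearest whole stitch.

back 146; right front 80; left front 61; hood 134.

Rate = 24/10 = 2.4 sts per cm.
back: 61 × 2.4 = 146.40 → 146.
right front: 33.5 × 2.4 = 80.40 → 80.
left front: 25.5 × 2.4 = 61.20 → 61.
hood: 56 × 2.4 = 134.40 → 134.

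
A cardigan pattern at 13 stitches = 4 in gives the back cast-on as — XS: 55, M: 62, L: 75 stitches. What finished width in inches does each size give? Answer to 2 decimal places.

13/4 = 3.25 sts per in.
XS: 55 / 3.25 = 16.923 → 16.92 in.
M: 62 / 3.25 = 19.077 → 19.08 in.
L: 75 / 3.25 = 23.077 → 23.08 in.

XS 16.92 inches; M 19.08 inches; L 23.08 inches.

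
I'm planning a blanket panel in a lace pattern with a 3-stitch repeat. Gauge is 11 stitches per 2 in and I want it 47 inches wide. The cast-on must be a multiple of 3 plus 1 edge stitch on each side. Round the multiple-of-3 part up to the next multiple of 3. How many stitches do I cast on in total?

260 stitches.

11 / 2 = 5.5 sts per inch.
47 × 5.5 = 258.50 sts.
Less 2 edge sts → 256.50 for the repeat.
Next multiple of 3: 258.
Add back 2 edge sts → 260.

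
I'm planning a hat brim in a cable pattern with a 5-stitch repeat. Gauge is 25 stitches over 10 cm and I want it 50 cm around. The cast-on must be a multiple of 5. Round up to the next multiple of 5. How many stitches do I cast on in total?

125 stitches.

25 / 10 = 2.5 sts per cm.
50 × 2.5 = 125.00 sts.
Next multiple of 5: 125.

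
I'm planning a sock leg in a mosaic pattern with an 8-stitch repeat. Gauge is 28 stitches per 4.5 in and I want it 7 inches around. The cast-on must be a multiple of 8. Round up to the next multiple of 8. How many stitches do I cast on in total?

28 / 4.5 = 6.222 sts per inch.
7 × 6.222 = 43.56 sts.
Next multiple of 8: 48.

CO 48 sts.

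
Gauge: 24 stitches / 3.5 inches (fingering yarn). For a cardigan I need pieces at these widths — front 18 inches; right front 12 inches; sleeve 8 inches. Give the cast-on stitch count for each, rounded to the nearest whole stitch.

front 123; right front 82; sleeve 55.

Rate = 24/3.5 = 6.857 sts per in.
front: 18 × 6.857 = 123.43 → 123.
right front: 12 × 6.857 = 82.29 → 82.
sleeve: 8 × 6.857 = 54.86 → 55.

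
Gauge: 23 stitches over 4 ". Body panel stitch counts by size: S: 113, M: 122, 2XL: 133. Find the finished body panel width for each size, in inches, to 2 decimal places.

23/4 = 5.75 sts per in.
S: 113 / 5.75 = 19.652 → 19.65 in.
M: 122 / 5.75 = 21.217 → 21.22 in.
2XL: 133 / 5.75 = 23.130 → 23.13 in.

S 19.65 inches; M 21.22 inches; 2XL 23.13 inches.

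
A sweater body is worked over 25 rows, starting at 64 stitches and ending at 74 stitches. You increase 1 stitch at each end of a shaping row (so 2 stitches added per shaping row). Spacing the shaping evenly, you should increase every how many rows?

Increase every 5th row.

Stitches to add: |74 − 64| = 10.
Shaping rows needed: 10 / 2 = 5.
25 rows / 5 = every 5 rows.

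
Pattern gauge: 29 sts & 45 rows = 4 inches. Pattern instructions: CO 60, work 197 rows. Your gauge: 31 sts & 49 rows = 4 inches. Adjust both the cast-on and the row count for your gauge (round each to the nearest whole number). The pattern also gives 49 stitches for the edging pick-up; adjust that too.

Cast on 64 stitches; work 215 rows; edging pick-up 52 stitches.

Stitches: 60 × 31/29 = 64.14 → 64.
Rows: 197 × 49/45 = 214.51 → 215.
edging pick-up: 49 × 31/29 = 52.38 → 52.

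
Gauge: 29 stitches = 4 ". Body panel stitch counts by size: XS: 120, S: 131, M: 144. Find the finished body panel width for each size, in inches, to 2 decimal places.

29/4 = 7.25 sts per in.
XS: 120 / 7.25 = 16.552 → 16.55 in.
S: 131 / 7.25 = 18.069 → 18.07 in.
M: 144 / 7.25 = 19.862 → 19.86 in.

XS 16.55 inches; S 18.07 inches; M 19.86 inches.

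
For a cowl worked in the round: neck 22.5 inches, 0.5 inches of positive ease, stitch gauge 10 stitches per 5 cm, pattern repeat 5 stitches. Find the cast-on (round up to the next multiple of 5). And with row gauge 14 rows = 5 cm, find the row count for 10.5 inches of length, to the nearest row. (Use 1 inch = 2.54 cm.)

Finished = 22.5 + 0.5 = 23 inches.
23 inches × 2.54 = 58.42 cm.
10/5 = 2 sts per cm; 58.42 × 2 = 116.84 sts.
Next multiple of 5 → 120.
10.5 inches = 26.67 cm; × 2.8 = 74.68 → 75 rows.

Cast on 120 stitches; work 75 rows.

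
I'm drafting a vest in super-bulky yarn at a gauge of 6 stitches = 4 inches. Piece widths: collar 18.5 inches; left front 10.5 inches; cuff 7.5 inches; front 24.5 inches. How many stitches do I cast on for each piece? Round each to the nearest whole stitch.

Rate = 6/4 = 1.5 sts per in.
collar: 18.5 × 1.5 = 27.75 → 28.
left front: 10.5 × 1.5 = 15.75 → 16.
cuff: 7.5 × 1.5 = 11.25 → 11.
front: 24.5 × 1.5 = 36.75 → 37.

collar 28; left front 16; cuff 11; front 37.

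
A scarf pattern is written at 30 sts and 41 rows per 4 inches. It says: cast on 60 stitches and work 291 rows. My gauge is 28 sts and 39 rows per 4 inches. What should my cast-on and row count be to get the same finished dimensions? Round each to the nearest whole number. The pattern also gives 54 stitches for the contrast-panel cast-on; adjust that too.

Stitches: 60 × 28/30 = 56.00 → 56.
Rows: 291 × 39/41 = 276.80 → 277.
contrast-panel cast-on: 54 × 28/30 = 50.40 → 50.

Cast on 56 stitches; work 277 rows; contrast-panel cast-on 50 stitches.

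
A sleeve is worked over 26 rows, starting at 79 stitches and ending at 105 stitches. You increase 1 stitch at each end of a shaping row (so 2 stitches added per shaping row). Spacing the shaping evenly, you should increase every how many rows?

Increase every 2nd row.

Stitches to add: |105 − 79| = 26.
Shaping rows needed: 26 / 2 = 13.
26 rows / 13 = every 2 rows.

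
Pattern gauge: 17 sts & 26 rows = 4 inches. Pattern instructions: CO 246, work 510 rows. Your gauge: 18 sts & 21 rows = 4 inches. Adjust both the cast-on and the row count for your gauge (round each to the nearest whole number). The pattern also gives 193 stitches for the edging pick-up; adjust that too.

Stitches: 246 × 18/17 = 260.47 → 260.
Rows: 510 × 21/26 = 411.92 → 412.
edging pick-up: 193 × 18/17 = 204.35 → 204.

Cast on 260 stitches; work 412 rows; edging pick-up 204 stitches.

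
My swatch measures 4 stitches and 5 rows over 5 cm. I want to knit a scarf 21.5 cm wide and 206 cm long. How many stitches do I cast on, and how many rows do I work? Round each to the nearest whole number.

Cast on 17 stitches and work 206 rows.

Stitch gauge = 4/5 = 0.8 sts/cm; 21.5 × 0.8 = 17.20 → 17 sts.
Row gauge = 5/5 = 1 rows/cm; 206 × 1 = 206.00 → 206 rows.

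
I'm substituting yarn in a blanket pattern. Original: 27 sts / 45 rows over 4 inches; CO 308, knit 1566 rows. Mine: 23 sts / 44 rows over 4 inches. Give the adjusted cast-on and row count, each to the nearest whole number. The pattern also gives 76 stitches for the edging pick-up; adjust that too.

Cast on 262 stitches; work 1531 rows; edging pick-up 65 stitches.

Stitches: 308 × 23/27 = 262.37 → 262.
Rows: 1566 × 44/45 = 1531.20 → 1531.
edging pick-up: 76 × 23/27 = 64.74 → 65.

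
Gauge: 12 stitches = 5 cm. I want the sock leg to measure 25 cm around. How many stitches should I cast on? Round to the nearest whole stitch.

60 stitches.

12 stitches / 5 cm = 2.4 stitches per cm.
25 × 2.4 = 60.00 stitches.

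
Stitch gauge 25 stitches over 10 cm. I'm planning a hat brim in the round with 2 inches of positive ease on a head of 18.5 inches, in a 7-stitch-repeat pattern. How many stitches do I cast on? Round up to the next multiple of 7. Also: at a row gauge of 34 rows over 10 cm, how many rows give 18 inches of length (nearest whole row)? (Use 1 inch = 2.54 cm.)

Finished = 18.5 + 2 = 20.5 inches.
20.5 inches × 2.54 = 52.07 cm.
25/10 = 2.5 sts per cm; 52.07 × 2.5 = 130.18 sts.
Next multiple of 7 → 133.
18 inches = 45.72 cm; × 3.4 = 155.45 → 155 rows.

Cast on 133 stitches; work 155 rows.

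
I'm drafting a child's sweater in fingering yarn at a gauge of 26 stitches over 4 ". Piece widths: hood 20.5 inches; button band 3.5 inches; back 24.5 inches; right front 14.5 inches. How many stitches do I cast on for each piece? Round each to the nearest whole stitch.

Rate = 26/4 = 6.5 sts per in.
hood: 20.5 × 6.5 = 133.25 → 133.
button band: 3.5 × 6.5 = 22.75 → 23.
back: 24.5 × 6.5 = 159.25 → 159.
right front: 14.5 × 6.5 = 94.25 → 94.

hood 133; button band 23; back 159; right front 94.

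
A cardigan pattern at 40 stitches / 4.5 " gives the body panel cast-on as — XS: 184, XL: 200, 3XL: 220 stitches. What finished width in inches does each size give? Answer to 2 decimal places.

XS 20.70 inches; XL 22.50 inches; 3XL 24.75 inches.

40/4.5 = 8.889 sts per in.
XS: 184 / 8.889 = 20.700 → 20.70 in.
XL: 200 / 8.889 = 22.500 → 22.50 in.
3XL: 220 / 8.889 = 24.750 → 24.75 in.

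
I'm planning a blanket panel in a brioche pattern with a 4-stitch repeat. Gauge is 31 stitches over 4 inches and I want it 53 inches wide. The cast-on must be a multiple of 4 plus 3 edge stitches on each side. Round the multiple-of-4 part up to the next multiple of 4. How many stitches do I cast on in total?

Cast on 414 stitches.

31 / 4 = 7.75 sts per inch.
53 × 7.75 = 410.75 sts.
Less 6 edge sts → 404.75 for the repeat.
Next multiple of 4: 408.
Add back 6 edge sts → 414.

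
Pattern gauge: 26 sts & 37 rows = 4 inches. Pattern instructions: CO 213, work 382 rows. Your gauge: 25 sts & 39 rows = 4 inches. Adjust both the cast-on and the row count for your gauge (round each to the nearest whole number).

Stitches: 213 × 25/26 = 204.81 → 205.
Rows: 382 × 39/37 = 402.65 → 403.

Cast on 205 stitches; work 403 rows.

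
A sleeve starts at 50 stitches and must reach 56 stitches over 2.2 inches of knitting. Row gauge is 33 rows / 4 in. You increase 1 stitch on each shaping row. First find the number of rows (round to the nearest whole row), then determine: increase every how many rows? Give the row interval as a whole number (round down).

Increase every 3rd row.

Rows = 2.2 × 8.25 = 18.2 → 18 rows.
Stitches to add: 6 → 6 shaping rows (at 1 st each).
18 / 6 = 3.00 → every 3 rows.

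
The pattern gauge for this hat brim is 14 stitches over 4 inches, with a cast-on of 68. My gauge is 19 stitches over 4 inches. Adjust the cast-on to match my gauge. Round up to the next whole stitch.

Scale factor = 19 / 14 = 1.357.
68 × 19 / 14 = 92.29 sts.
→ 93 sts.

93 stitches.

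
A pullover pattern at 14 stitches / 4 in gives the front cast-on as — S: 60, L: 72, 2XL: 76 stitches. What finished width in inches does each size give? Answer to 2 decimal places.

S 17.14 inches; L 20.57 inches; 2XL 21.71 inches.

14/4 = 3.5 sts per in.
S: 60 / 3.5 = 17.143 → 17.14 in.
L: 72 / 3.5 = 20.571 → 20.57 in.
2XL: 76 / 3.5 = 21.714 → 21.71 in.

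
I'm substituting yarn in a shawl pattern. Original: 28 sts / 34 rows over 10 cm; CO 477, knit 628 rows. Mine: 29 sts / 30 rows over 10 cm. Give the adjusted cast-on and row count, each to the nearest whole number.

Stitches: 477 × 29/28 = 494.04 → 494.
Rows: 628 × 30/34 = 554.12 → 554.

Cast on 494 stitches; work 554 rows.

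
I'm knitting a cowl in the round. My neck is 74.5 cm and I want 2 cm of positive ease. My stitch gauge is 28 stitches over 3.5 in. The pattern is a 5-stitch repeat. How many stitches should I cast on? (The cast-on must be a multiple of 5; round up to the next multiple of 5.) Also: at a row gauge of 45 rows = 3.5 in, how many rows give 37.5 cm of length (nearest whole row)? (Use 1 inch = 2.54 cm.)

Cast on 245 stitches; work 190 rows.

Finished = 74.5 + 2 = 76.5 cm.
76.5 cm × 1/2.54 = 30.12 inches.
28/3.5 = 8 sts per in; 30.12 × 8 = 240.94 sts.
Next multiple of 5 → 245.
37.5 cm = 14.76 inches; × 12.857 = 189.82 → 190 rows.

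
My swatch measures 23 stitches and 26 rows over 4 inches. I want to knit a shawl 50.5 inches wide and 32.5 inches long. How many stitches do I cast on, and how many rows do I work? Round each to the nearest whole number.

Stitch gauge = 23/4 = 5.75 sts/in; 50.5 × 5.75 = 290.38 → 290 sts.
Row gauge = 26/4 = 6.5 rows/in; 32.5 × 6.5 = 211.25 → 211 rows.

Cast on 290 stitches and work 211 rows.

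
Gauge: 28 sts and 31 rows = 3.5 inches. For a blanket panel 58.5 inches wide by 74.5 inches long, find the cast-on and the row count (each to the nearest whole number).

Stitch gauge = 28/3.5 = 8 sts/in; 58.5 × 8 = 468.00 → 468 sts.
Row gauge = 31/3.5 = 8.857 rows/in; 74.5 × 8.857 = 659.86 → 660 rows.

Cast on 468 stitches and work 660 rows.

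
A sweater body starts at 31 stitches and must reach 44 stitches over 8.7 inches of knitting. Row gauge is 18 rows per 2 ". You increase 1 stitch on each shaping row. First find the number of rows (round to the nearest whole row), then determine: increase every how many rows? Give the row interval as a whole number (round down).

Increase every 6th row.

Rows = 8.7 × 9 = 78.3 → 78 rows.
Stitches to add: 13 → 13 shaping rows (at 1 st each).
78 / 13 = 6.00 → every 6 rows.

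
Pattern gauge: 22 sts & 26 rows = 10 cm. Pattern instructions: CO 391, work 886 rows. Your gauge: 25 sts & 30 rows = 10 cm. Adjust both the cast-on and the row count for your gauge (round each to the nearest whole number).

Cast on 444 stitches; work 1022 rows.

Stitches: 391 × 25/22 = 444.32 → 444.
Rows: 886 × 30/26 = 1022.31 → 1022.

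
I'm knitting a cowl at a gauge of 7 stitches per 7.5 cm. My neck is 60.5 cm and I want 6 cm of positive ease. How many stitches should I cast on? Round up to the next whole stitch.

Finished = 60.5 + 6 = 66.5 cm.
7 / 7.5 = 0.933 sts per cm.
66.50 × 0.933 = 62.07 sts.
→ 63 sts.

63 stitches.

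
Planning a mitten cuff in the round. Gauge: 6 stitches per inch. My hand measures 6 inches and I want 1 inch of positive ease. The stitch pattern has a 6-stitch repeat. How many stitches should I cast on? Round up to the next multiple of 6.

Finished = 6 + 1 = 7 inches.
6 / 1 = 6 sts/in.
7 × 6 = 42.00 sts.
Next multiple of 6: 42.

42 stitches.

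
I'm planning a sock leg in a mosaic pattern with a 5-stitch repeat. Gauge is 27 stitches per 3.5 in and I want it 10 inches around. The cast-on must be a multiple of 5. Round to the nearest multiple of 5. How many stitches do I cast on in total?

CO 75 sts.

27 / 3.5 = 7.714 sts per inch.
10 × 7.714 = 77.14 sts.
Nearest multiple of 5: 75.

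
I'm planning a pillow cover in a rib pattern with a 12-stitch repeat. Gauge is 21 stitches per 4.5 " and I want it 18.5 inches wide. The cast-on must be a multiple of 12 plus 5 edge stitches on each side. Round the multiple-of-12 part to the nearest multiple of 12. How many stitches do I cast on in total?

21 / 4.5 = 4.667 sts per inch.
18.5 × 4.667 = 86.33 sts.
Less 10 edge sts → 76.33 for the repeat.
Nearest multiple of 12: 72.
Add back 10 edge sts → 82.

Cast on 82 stitches.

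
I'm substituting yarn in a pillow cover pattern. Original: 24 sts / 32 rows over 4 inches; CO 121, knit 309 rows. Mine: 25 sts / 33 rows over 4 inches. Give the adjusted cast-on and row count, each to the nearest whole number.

Stitches: 121 × 25/24 = 126.04 → 126.
Rows: 309 × 33/32 = 318.66 → 319.

Cast on 126 stitches; work 319 rows.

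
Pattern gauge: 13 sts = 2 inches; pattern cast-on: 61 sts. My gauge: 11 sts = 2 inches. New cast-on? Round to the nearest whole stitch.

Scale factor = 11 / 13 = 0.846.
61 × 11 / 13 = 51.62 sts.
→ 52 sts.

CO 52 sts.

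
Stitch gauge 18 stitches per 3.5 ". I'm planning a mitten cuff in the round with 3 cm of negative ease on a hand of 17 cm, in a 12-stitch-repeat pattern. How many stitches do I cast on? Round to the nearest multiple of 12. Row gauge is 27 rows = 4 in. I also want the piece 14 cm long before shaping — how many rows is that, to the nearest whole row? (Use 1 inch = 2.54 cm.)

Cast on 24 stitches; work 37 rows.

Finished = 17 − 3 = 14 cm.
14 cm × 1/2.54 = 5.51 inches.
18/3.5 = 5.143 sts per in; 5.51 × 5.143 = 28.35 sts.
Nearest multiple of 12 → 24.
14 cm = 5.51 inches; × 6.75 = 37.20 → 37 rows.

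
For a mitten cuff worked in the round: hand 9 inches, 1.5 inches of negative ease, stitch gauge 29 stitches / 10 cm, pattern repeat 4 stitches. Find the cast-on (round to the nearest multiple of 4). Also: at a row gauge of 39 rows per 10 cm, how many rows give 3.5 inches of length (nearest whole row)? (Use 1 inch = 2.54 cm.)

Cast on 56 stitches; work 35 rows.

Finished = 9 − 1.5 = 7.5 inches.
7.5 inches × 2.54 = 19.05 cm.
29/10 = 2.9 sts per cm; 19.05 × 2.9 = 55.24 sts.
Nearest multiple of 4 → 56.
3.5 inches = 8.89 cm; × 3.9 = 34.67 → 35 rows.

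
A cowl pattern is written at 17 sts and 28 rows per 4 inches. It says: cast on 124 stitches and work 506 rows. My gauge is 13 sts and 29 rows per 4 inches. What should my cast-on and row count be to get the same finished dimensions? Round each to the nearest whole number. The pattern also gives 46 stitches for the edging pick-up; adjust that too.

Cast on 95 stitches; work 524 rows; edging pick-up 35 stitches.

Stitches: 124 × 13/17 = 94.82 → 95.
Rows: 506 × 29/28 = 524.07 → 524.
edging pick-up: 46 × 13/17 = 35.18 → 35.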